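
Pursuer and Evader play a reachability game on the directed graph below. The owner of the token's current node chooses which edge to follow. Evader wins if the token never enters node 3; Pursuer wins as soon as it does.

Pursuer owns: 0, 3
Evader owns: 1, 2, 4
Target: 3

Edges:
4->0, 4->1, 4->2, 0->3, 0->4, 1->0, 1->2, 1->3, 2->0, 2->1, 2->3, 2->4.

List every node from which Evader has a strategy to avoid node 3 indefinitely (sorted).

A0 = {3}
A1: add {0} — 0 (Pursuer) has 0→3.
A2 = A1; e.g. 1 (Evader) can still go to 2. Fixed point.
Pursuer's attractor = {0, 3}; Evader avoids the target exactly from the complement.

1, 2, 4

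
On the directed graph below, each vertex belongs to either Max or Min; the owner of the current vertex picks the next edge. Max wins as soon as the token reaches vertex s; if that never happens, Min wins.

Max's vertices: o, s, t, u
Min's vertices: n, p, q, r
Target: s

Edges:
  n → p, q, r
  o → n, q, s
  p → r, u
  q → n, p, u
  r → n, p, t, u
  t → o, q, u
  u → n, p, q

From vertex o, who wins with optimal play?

Max

A0 = {s}
A1: add {o} — o (Max) has o→s.
o ∈ A1, so Max can force the target.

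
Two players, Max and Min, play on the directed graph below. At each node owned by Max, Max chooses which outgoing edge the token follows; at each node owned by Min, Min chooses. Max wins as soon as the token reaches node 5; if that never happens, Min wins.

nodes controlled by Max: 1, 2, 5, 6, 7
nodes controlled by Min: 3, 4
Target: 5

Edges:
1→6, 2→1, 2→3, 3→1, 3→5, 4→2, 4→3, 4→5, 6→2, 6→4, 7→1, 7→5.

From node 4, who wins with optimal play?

Min

A0 = {5}
A1: add {7} — 7 (Max) has 7→5.
A2 = A1; e.g. 1 (Max) has no edge into A1. Fixed point.
4 never enters the attractor, so Min can avoid the target forever.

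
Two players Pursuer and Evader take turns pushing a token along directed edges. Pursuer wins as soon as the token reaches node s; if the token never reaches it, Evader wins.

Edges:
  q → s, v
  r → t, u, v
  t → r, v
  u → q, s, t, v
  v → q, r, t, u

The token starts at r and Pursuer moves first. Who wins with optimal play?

Track states (vertex, player-to-move).
A0 = {(s,Pursuer), (s,Evader)}
A1: add {(q,Pursuer), (u,Pursuer)}.
A2 = A1; e.g. (q,Evader) stays out. (r,Pursuer) never enters ⇒ Evader avoids the target.

Evader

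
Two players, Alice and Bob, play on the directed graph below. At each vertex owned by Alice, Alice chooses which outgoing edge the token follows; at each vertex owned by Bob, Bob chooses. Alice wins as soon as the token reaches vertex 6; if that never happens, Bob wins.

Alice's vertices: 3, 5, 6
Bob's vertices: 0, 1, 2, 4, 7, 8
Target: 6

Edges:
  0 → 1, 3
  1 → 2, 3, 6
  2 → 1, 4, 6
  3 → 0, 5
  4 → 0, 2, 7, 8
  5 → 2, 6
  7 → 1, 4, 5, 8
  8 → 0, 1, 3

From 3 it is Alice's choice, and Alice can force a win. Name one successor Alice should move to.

A0 = {6}
A1: add {5} — 5 (Alice) has 5→6.
A2: add {3} — 3 (Alice) has 3→5.
A3 = A2; e.g. 0 (Bob) can still go to 1. Fixed point.
From 3, successor 5 is in the attractor (rank 1); the other successor 0 is not.

5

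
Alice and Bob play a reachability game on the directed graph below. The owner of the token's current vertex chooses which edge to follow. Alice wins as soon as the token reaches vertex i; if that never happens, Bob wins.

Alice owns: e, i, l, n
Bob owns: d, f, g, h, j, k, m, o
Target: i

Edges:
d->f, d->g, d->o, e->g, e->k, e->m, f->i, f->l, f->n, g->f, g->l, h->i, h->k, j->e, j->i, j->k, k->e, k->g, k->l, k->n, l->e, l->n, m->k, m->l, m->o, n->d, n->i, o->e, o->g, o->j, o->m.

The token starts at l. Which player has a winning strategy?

Alice

A0 = {i}
A1: add {n} — n (Alice) has n→i.
A2: add {l} — l (Alice) has l→n.
l ∈ A2, so Alice can force the target.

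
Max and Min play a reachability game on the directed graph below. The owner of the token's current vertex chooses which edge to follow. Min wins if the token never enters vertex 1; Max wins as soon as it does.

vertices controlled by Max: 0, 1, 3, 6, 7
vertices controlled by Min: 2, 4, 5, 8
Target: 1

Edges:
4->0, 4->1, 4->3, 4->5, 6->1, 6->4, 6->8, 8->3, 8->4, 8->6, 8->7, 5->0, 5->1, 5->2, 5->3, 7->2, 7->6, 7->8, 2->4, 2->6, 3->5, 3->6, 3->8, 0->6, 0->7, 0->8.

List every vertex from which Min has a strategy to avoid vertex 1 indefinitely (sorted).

2, 4, 5, 8

A0 = {1}
A1: add {6} — 6 (Max) has 6→1.
A2: add {0, 3, 7} — 0 (Max) has 0→6; 3 (Max) has 3→6; 7 (Max) has 7→6.
A3 = A2; e.g. 2 (Min) can still go to 4. Fixed point.
Max's attractor = {0, 1, 3, 6, 7}; Min avoids the target exactly from the complement.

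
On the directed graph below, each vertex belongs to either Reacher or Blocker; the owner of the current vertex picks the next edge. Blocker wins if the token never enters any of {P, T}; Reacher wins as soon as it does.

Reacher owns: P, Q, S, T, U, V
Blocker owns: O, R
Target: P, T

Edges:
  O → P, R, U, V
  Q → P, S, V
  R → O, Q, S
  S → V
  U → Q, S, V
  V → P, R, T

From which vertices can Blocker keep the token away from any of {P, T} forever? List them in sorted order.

O, R

A0 = {P, T}
A1: add {Q, V} — Q (Reacher) has Q→P; V (Reacher) has V→P.
A2: add {S, U} — S (Reacher) has S→V; U (Reacher) has U→Q.
A3 = A2; e.g. O (Blocker) can still go to R. Fixed point.
Reacher's attractor = {P, Q, S, T, U, V}; Blocker avoids the target exactly from the complement.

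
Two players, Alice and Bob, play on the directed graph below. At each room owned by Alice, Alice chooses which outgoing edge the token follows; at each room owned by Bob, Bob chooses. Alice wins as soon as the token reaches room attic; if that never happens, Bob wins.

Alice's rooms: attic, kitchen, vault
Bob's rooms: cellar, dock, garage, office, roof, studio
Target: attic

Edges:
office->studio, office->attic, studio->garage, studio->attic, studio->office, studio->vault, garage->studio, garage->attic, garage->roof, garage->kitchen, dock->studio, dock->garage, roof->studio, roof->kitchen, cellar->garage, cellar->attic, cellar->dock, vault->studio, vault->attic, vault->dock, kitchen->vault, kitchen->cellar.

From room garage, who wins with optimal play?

A0 = {attic}
A1: add {vault} — vault (Alice) has vault→attic.
A2: add {kitchen} — kitchen (Alice) has kitchen→vault.
A3 = A2; e.g. studio (Bob) can still go to garage. Fixed point.
garage never enters the attractor, so Bob can avoid the target forever.

Bob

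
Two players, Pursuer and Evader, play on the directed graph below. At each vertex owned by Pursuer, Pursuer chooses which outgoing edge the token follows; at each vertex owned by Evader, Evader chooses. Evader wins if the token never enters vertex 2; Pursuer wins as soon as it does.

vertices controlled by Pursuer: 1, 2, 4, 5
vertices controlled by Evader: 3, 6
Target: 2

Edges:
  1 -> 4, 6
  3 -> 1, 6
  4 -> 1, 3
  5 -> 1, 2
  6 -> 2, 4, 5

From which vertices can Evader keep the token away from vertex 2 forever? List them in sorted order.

1, 3, 4, 6

A0 = {2}
A1: add {5} — 5 (Pursuer) has 5→2.
A2 = A1; e.g. 1 (Pursuer) has no edge into A1. Fixed point.
Pursuer's attractor = {2, 5}; Evader avoids the target exactly from the complement.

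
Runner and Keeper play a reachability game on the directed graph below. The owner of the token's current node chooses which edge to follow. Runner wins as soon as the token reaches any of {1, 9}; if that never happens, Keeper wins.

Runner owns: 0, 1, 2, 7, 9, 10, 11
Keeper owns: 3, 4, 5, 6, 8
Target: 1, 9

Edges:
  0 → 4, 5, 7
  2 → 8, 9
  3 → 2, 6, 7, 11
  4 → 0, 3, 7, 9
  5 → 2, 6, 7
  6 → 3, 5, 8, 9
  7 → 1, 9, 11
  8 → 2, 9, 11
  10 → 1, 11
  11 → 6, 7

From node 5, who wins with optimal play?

A0 = {1, 9}
A1: add {2, 7, 10} — 2 (Runner) has 2→9; 7 (Runner) has 7→1; 10 (Runner) has 10→1.
A2: add {0, 11} — 0 (Runner) has 0→7; 11 (Runner) has 11→7.
A3: add {8} — 8 (Keeper): all of {2, 9, 11} already in.
A4 = A3; e.g. 3 (Keeper) can still go to 6. Fixed point.
5 never enters the attractor, so Keeper can avoid the target forever.

Keeper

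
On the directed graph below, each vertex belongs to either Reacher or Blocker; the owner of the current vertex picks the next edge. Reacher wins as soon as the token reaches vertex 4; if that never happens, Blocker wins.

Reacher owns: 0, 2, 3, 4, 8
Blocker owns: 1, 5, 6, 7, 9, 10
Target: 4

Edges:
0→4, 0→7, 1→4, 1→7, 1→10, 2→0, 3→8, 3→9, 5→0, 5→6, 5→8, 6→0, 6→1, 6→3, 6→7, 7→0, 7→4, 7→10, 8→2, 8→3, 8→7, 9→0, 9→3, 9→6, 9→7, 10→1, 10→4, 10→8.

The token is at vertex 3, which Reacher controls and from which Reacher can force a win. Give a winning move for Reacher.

A0 = {4}
A1: add {0} — 0 (Reacher) has 0→4.
A2: add {2} — 2 (Reacher) has 2→0.
A3: add {8} — 8 (Reacher) has 8→2.
A4: add {3} — 3 (Reacher) has 3→8.
A5 = A4; e.g. 1 (Blocker) can still go to 7. Fixed point.
From 3, successor 8 is in the attractor (rank 3); the other successor 9 is not.

8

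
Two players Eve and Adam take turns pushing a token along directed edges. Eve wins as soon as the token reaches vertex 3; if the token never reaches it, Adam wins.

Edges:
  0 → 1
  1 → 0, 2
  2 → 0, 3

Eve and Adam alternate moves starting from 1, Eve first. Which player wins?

Track states (vertex, player-to-move).
A0 = {(3,Eve), (3,Adam)}
A1: add {(2,Eve)}.
A2 = A1; e.g. (0,Eve) stays out. (1,Eve) never enters ⇒ Adam avoids the target.

Adam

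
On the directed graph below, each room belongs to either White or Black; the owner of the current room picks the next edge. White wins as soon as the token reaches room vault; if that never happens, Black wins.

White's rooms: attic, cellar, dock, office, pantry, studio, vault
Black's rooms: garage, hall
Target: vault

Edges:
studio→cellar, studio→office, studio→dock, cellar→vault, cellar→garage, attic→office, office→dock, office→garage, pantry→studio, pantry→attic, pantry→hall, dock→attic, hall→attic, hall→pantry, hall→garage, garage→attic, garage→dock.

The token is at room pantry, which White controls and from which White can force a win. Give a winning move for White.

studio

A0 = {vault}
A1: add {cellar} — cellar (White) has cellar→vault.
A2: add {studio} — studio (White) has studio→cellar.
A3: add {pantry} — pantry (White) has pantry→studio.
A4 = A3; e.g. attic (White) has no edge into A3. Fixed point.
From pantry, successor studio is in the attractor (rank 2); the other successors attic, hall are not.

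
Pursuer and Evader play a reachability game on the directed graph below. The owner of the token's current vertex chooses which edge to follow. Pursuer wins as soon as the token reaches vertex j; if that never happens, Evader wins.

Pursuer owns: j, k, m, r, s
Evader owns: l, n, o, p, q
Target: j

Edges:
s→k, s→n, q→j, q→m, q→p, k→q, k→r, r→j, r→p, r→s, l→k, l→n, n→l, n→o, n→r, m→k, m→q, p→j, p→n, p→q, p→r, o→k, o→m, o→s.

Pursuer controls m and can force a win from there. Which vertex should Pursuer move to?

A0 = {j}
A1: add {r} — r (Pursuer) has r→j.
A2: add {k} — k (Pursuer) has k→r.
A3: add {m, s} — m (Pursuer) has m→k; s (Pursuer) has s→k.
A4: add {o} — o (Evader): all of {k, m, s} already in.
A5 = A4; e.g. l (Evader) can still go to n. Fixed point.
From m, successor k is in the attractor (rank 2); the other successor q is not.

k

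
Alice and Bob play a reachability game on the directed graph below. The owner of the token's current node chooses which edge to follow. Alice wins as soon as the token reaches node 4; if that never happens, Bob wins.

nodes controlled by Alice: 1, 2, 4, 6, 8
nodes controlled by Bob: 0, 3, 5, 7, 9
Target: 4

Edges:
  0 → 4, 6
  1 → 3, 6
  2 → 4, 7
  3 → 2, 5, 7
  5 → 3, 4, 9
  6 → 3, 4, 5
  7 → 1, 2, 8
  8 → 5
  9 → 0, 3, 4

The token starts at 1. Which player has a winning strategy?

Alice

A0 = {4}
A1: add {2, 6} — 2 (Alice) has 2→4; 6 (Alice) has 6→4.
A2: add {0, 1} — 0 (Bob): all of {4, 6} already in; 1 (Alice) has 1→6.
A3 = A2; e.g. 3 (Bob) can still go to 5. Fixed point.
1 ∈ A2, so Alice can force the target.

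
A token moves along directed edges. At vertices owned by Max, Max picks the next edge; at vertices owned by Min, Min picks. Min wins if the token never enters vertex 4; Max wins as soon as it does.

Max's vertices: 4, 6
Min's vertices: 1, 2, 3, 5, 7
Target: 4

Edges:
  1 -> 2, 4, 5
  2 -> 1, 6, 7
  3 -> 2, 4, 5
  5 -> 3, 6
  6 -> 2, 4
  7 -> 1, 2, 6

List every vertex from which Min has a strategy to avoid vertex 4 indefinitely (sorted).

1, 2, 3, 5, 7

A0 = {4}
A1: add {6} — 6 (Max) has 6→4.
A2 = A1; e.g. 1 (Min) can still go to 2. Fixed point.
Max's attractor = {4, 6}; Min avoids the target exactly from the complement.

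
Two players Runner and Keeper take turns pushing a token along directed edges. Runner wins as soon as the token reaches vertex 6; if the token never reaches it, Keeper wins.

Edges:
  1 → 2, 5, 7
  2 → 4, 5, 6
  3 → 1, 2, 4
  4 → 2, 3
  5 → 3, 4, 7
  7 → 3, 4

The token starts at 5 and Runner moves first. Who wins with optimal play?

Track states (vertex, player-to-move).
A0 = {(6,Runner), (6,Keeper)}
A1: add {(2,Runner)}.
A2 = A1; e.g. (1,Runner) stays out. (5,Runner) never enters ⇒ Keeper avoids the target.

Keeper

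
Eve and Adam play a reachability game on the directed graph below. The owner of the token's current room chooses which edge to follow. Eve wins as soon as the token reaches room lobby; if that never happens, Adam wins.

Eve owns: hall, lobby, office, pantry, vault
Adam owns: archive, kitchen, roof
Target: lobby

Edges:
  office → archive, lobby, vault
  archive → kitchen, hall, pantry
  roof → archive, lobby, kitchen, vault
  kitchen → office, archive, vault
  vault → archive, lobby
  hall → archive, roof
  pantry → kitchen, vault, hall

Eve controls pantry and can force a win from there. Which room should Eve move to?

vault

A0 = {lobby}
A1: add {office, vault} — office (Eve) has office→lobby; vault (Eve) has vault→lobby.
A2: add {pantry} — pantry (Eve) has pantry→vault.
A3 = A2; e.g. archive (Adam) can still go to kitchen. Fixed point.
From pantry, successor vault is in the attractor (rank 1); the other successors hall, kitchen are not.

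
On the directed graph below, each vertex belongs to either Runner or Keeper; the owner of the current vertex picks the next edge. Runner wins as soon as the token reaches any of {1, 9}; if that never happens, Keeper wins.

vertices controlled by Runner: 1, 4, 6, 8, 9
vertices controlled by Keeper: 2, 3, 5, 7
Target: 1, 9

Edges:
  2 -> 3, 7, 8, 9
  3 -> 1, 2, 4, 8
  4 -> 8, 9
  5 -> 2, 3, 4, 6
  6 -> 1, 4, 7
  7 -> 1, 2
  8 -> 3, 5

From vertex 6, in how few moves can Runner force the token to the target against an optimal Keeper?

1

A0 = {1, 9}
A1: add {4, 6} — 4 (Runner) has 4→9; 6 (Runner) has 6→1.
A2 = A1; e.g. 2 (Keeper) can still go to 3. Fixed point.
6 enters the attractor at level 1, so Runner can force the target in 1 move from there.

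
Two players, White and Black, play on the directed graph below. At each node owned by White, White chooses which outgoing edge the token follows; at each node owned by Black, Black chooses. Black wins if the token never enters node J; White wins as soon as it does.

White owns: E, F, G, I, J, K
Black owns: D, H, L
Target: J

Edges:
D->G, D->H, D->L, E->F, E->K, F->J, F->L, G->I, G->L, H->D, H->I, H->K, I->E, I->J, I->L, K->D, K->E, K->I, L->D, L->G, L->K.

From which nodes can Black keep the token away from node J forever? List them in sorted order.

D, H, L

A0 = {J}
A1: add {F, I} — F (White) has F→J; I (White) has I→J.
A2: add {E, G, K} — E (White) has E→F; G (White) has G→I; K (White) has K→I.
A3 = A2; e.g. D (Black) can still go to H. Fixed point.
White's attractor = {E, F, G, I, J, K}; Black avoids the target exactly from the complement.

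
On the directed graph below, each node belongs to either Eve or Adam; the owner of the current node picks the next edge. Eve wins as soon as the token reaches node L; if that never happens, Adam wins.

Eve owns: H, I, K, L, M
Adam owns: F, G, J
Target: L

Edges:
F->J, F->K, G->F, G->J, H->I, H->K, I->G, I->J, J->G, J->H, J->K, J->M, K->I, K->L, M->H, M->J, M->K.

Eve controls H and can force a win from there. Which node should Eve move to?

A0 = {L}
A1: add {K} — K (Eve) has K→L.
A2: add {H, M} — H (Eve) has H→K; M (Eve) has M→K.
A3 = A2; e.g. F (Adam) can still go to J. Fixed point.
From H, successor K is in the attractor (rank 1); the other successor I is not.

K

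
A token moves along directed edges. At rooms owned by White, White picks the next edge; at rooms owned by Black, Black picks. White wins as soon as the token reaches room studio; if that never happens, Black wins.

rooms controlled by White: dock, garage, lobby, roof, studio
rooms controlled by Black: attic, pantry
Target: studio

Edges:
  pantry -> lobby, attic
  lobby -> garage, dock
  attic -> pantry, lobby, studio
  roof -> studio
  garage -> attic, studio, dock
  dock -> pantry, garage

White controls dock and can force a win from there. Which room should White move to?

A0 = {studio}
A1: add {garage, roof} — roof (White) has roof→studio; garage (White) has garage→studio.
A2: add {dock, lobby} — lobby (White) has lobby→garage; dock (White) has dock→garage.
A3 = A2; e.g. pantry (Black) can still go to attic. Fixed point.
From dock, successor garage is in the attractor (rank 1); the other successor pantry is not.

garage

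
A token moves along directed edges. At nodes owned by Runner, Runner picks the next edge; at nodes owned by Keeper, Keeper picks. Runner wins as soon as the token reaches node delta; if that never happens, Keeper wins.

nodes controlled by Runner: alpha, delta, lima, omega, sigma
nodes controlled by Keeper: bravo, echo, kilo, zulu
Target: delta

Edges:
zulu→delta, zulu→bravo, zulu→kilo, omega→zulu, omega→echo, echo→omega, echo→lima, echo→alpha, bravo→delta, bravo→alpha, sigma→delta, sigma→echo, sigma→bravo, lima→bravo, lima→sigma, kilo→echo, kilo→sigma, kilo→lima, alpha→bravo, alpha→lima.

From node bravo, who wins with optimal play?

A0 = {delta}
A1: add {sigma} — sigma (Runner) has sigma→delta.
A2: add {lima} — lima (Runner) has lima→sigma.
A3: add {alpha} — alpha (Runner) has alpha→lima.
A4: add {bravo} — bravo (Keeper): all of {delta, alpha} already in.
A5 = A4; e.g. zulu (Keeper) can still go to kilo. Fixed point.
bravo ∈ A4, so Runner can force the target.

Runner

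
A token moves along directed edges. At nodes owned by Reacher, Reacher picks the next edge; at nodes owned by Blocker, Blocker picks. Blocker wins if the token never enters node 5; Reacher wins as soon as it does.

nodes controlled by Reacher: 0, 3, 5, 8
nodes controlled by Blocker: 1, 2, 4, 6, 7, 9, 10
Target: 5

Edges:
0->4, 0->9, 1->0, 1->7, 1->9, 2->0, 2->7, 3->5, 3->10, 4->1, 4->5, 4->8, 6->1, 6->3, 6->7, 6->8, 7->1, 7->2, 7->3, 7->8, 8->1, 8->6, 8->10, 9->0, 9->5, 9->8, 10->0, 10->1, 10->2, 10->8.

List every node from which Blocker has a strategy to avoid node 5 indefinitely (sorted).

A0 = {5}
A1: add {3} — 3 (Reacher) has 3→5.
A2 = A1; e.g. 0 (Reacher) has no edge into A1. Fixed point.
Reacher's attractor = {3, 5}; Blocker avoids the target exactly from the complement.

0, 1, 2, 4, 6, 7, 8, 9, 10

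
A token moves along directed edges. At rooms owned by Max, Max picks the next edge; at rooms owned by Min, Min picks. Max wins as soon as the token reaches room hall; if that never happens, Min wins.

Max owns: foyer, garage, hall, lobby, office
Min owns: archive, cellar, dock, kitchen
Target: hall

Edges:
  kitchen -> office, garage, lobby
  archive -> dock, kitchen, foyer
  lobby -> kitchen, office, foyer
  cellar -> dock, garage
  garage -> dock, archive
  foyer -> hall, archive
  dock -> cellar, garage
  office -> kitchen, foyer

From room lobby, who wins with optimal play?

Max

A0 = {hall}
A1: add {foyer} — foyer (Max) has foyer→hall.
A2: add {lobby, office} — office (Max) has office→foyer; lobby (Max) has lobby→foyer.
A3 = A2; e.g. cellar (Min) can still go to dock. Fixed point.
lobby ∈ A2, so Max can force the target.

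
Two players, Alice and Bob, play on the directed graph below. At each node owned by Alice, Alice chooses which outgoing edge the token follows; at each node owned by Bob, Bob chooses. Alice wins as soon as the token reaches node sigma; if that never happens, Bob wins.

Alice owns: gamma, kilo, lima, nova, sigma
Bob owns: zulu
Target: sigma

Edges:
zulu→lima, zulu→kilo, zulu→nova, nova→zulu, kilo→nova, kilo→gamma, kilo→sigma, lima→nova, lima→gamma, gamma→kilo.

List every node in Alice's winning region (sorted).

A0 = {sigma}
A1: add {kilo} — kilo (Alice) has kilo→sigma.
A2: add {gamma} — gamma (Alice) has gamma→kilo.
A3: add {lima} — lima (Alice) has lima→gamma.
A4 = A3; e.g. zulu (Bob) can still go to nova. Fixed point.
Alice's winning region = {gamma, kilo, lima, sigma}.

gamma, kilo, lima, sigma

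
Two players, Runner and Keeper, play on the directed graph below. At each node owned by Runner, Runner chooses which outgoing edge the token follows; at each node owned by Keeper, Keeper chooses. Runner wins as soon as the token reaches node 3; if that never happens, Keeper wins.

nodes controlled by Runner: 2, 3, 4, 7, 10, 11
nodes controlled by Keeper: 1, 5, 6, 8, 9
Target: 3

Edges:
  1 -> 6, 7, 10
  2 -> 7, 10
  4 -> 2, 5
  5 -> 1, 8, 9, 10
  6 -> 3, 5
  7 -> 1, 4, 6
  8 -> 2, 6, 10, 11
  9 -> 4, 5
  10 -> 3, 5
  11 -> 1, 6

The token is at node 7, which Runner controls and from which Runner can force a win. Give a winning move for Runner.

A0 = {3}
A1: add {10} — 10 (Runner) has 10→3.
A2: add {2} — 2 (Runner) has 2→10.
A3: add {4} — 4 (Runner) has 4→2.
A4: add {7} — 7 (Runner) has 7→4.
A5 = A4; e.g. 1 (Keeper) can still go to 6. Fixed point.
From 7, successor 4 is in the attractor (rank 3); the other successors 1, 6 are not.

4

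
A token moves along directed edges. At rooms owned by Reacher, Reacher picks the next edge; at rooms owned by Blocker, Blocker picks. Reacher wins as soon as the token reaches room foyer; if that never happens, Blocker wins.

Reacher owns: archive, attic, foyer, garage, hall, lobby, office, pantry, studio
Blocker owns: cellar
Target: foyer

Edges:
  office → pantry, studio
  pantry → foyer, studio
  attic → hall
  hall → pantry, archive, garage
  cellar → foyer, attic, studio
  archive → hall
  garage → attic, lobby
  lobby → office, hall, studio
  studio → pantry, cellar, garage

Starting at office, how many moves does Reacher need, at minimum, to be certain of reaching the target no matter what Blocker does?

2

A0 = {foyer}
A1: add {pantry} — pantry (Reacher) has pantry→foyer.
A2: add {hall, office, studio} — office (Reacher) has office→pantry; hall (Reacher) has hall→pantry; studio (Reacher) has studio→pantry.
office enters the attractor at level 2, so Reacher can force the target in 2 moves from there.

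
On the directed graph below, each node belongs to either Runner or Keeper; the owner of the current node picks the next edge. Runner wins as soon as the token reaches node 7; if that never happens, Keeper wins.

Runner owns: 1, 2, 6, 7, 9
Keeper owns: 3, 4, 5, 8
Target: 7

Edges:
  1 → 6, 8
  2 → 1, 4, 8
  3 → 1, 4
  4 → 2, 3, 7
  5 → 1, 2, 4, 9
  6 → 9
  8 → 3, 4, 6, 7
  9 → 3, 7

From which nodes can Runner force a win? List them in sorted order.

1, 2, 6, 7, 9

A0 = {7}
A1: add {9} — 9 (Runner) has 9→7.
A2: add {6} — 6 (Runner) has 6→9.
A3: add {1} — 1 (Runner) has 1→6.
A4: add {2} — 2 (Runner) has 2→1.
A5 = A4; e.g. 3 (Keeper) can still go to 4. Fixed point.
Runner's winning region = {1, 2, 6, 7, 9}.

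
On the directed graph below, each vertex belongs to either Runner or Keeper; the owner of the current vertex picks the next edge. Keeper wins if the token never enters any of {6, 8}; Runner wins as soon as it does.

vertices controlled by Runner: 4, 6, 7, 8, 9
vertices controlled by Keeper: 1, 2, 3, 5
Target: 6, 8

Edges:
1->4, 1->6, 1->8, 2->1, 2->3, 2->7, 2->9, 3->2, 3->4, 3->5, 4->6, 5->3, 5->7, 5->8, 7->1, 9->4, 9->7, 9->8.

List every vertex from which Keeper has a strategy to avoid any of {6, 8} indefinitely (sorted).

A0 = {6, 8}
A1: add {4, 9} — 4 (Runner) has 4→6; 9 (Runner) has 9→8.
A2: add {1} — 1 (Keeper): all of {4, 6, 8} already in.
A3: add {7} — 7 (Runner) has 7→1.
A4 = A3; e.g. 2 (Keeper) can still go to 3. Fixed point.
Runner's attractor = {1, 4, 6, 7, 8, 9}; Keeper avoids the target exactly from the complement.

2, 3, 5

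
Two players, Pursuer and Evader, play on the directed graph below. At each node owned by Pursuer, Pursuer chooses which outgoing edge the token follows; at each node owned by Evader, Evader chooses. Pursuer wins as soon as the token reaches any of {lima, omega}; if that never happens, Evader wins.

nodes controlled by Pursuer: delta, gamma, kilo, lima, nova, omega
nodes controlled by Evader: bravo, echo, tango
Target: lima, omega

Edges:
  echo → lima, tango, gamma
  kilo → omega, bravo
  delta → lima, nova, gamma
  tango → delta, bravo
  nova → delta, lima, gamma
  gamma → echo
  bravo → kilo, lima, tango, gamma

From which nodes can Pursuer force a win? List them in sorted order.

delta, kilo, lima, nova, omega

A0 = {lima, omega}
A1: add {delta, kilo, nova} — kilo (Pursuer) has kilo→omega; delta (Pursuer) has delta→lima; nova (Pursuer) has nova→lima.
A2 = A1; e.g. echo (Evader) can still go to tango. Fixed point.
Pursuer's winning region = {delta, kilo, lima, nova, omega}.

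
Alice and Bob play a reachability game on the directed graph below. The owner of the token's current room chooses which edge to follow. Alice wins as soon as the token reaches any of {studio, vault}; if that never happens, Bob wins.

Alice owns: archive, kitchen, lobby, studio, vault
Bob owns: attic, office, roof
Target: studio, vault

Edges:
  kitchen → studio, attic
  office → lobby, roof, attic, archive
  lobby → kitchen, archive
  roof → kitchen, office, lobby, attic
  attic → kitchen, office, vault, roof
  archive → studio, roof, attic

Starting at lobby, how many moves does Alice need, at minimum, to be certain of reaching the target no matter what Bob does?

2

A0 = {studio, vault}
A1: add {archive, kitchen} — kitchen (Alice) has kitchen→studio; archive (Alice) has archive→studio.
A2: add {lobby} — lobby (Alice) has lobby→kitchen.
A3 = A2; e.g. office (Bob) can still go to roof. Fixed point.
lobby enters the attractor at level 2, so Alice can force the target in 2 moves from there.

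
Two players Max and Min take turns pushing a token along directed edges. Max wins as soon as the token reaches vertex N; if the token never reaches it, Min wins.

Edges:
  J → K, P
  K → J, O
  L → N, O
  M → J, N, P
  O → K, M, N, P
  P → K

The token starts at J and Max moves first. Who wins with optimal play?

Min

Track states (vertex, player-to-move).
A0 = {(N,Max), (N,Min)}
A1: add {(L,Max), (M,Max), (O,Max)}.
A2: add {(L,Min)}.
A3 = A2; e.g. (J,Max) stays out. (J,Max) never enters ⇒ Min avoids the target.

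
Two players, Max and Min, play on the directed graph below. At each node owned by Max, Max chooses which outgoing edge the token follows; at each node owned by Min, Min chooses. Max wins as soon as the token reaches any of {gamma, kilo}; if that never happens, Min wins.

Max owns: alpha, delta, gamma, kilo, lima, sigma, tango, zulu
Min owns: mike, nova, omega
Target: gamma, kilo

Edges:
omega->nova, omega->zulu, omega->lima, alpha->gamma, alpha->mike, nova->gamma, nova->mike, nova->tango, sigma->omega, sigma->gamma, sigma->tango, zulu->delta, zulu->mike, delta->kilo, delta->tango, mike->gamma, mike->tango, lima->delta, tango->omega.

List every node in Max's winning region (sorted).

A0 = {gamma, kilo}
A1: add {alpha, delta, sigma} — alpha (Max) has alpha→gamma; sigma (Max) has sigma→gamma; delta (Max) has delta→kilo.
A2: add {lima, zulu} — zulu (Max) has zulu→delta; lima (Max) has lima→delta.
A3 = A2; e.g. omega (Min) can still go to nova. Fixed point.
Max's winning region = {alpha, delta, gamma, kilo, lima, sigma, zulu}.

alpha, delta, gamma, kilo, lima, sigma, zulu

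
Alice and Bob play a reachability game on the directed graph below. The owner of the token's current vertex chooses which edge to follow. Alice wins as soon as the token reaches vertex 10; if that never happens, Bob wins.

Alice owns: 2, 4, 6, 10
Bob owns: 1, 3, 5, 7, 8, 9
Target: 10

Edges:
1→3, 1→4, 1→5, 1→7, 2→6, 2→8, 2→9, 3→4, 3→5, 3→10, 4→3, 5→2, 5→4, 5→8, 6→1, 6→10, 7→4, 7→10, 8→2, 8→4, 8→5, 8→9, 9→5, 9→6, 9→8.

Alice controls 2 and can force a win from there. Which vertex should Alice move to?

6

A0 = {10}
A1: add {6} — 6 (Alice) has 6→10.
A2: add {2} — 2 (Alice) has 2→6.
A3 = A2; e.g. 1 (Bob) can still go to 3. Fixed point.
From 2, successor 6 is in the attractor (rank 1); the other successors 8, 9 are not.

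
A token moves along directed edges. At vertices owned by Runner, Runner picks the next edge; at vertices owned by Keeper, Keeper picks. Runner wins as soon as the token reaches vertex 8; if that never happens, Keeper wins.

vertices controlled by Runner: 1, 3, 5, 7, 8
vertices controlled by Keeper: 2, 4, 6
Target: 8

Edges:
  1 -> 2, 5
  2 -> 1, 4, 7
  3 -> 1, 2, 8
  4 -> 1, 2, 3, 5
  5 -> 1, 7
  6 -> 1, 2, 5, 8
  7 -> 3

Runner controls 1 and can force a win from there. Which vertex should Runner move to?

5

A0 = {8}
A1: add {3} — 3 (Runner) has 3→8.
A2: add {7} — 7 (Runner) has 7→3.
A3: add {5} — 5 (Runner) has 5→7.
A4: add {1} — 1 (Runner) has 1→5.
A5 = A4; e.g. 2 (Keeper) can still go to 4. Fixed point.
From 1, successor 5 is in the attractor (rank 3); the other successor 2 is not.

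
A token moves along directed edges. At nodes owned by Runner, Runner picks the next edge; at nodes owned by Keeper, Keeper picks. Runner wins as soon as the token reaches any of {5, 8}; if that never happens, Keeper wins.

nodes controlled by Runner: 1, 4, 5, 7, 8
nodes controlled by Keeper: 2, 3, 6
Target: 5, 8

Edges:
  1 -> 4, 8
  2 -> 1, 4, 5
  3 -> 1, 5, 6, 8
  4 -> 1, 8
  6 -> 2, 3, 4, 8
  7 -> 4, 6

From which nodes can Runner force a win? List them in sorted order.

1, 2, 4, 5, 7, 8

A0 = {5, 8}
A1: add {1, 4} — 1 (Runner) has 1→8; 4 (Runner) has 4→8.
A2: add {2, 7} — 2 (Keeper): all of {1, 4, 5} already in; 7 (Runner) has 7→4.
A3 = A2; e.g. 3 (Keeper) can still go to 6. Fixed point.
Runner's winning region = {1, 2, 4, 5, 7, 8}.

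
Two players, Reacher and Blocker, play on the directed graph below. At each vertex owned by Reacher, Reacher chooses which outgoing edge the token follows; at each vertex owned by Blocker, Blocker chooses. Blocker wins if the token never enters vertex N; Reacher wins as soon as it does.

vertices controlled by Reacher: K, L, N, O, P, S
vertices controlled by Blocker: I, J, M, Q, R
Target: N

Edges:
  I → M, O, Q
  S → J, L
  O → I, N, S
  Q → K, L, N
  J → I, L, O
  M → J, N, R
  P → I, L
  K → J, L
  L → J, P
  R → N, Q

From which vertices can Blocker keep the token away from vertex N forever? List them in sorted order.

I, J, K, L, M, P, Q, R, S

A0 = {N}
A1: add {O} — O (Reacher) has O→N.
A2 = A1; e.g. I (Blocker) can still go to M. Fixed point.
Reacher's attractor = {N, O}; Blocker avoids the target exactly from the complement.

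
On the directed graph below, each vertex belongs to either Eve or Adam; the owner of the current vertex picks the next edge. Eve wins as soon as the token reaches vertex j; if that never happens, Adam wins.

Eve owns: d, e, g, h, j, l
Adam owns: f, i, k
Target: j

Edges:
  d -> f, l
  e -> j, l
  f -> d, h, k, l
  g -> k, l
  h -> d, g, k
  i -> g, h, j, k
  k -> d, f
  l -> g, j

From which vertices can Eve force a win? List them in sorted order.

d, e, g, h, j, l

A0 = {j}
A1: add {e, l} — e (Eve) has e→j; l (Eve) has l→j.
A2: add {d, g} — d (Eve) has d→l; g (Eve) has g→l.
A3: add {h} — h (Eve) has h→d.
A4 = A3; e.g. f (Adam) can still go to k. Fixed point.
Eve's winning region = {d, e, g, h, j, l}.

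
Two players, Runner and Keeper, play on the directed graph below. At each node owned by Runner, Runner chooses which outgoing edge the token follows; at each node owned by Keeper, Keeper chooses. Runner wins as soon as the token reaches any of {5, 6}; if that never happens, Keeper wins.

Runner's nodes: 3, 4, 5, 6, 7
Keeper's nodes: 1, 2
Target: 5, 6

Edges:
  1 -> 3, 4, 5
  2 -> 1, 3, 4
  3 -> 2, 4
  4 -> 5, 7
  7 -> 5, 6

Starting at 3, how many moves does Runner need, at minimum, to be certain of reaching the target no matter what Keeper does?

A0 = {5, 6}
A1: add {4, 7} — 4 (Runner) has 4→5; 7 (Runner) has 7→5.
A2: add {3} — 3 (Runner) has 3→4.
3 enters the attractor at level 2, so Runner can force the target in 2 moves from there.

2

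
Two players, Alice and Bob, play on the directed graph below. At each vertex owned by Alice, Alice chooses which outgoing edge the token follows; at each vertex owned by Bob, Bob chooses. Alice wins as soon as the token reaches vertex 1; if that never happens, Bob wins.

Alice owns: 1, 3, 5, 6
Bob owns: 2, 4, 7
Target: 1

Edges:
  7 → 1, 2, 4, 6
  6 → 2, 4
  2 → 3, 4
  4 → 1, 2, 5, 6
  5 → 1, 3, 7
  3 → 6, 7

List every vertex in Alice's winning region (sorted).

A0 = {1}
A1: add {5} — 5 (Alice) has 5→1.
A2 = A1; e.g. 2 (Bob) can still go to 3. Fixed point.
Alice's winning region = {1, 5}.

1, 5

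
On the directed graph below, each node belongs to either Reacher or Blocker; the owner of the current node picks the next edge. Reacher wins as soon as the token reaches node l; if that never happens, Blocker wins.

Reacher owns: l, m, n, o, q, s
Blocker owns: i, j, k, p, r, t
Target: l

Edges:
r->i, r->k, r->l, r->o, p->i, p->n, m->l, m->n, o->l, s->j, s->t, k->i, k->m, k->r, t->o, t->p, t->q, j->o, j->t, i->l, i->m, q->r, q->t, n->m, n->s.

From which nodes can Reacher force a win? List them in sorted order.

A0 = {l}
A1: add {m, o} — m (Reacher) has m→l; o (Reacher) has o→l.
A2: add {i, n} — i (Blocker): all of {l, m} already in; n (Reacher) has n→m.
A3: add {p} — p (Blocker): all of {i, n} already in.
A4 = A3; e.g. j (Blocker) can still go to t. Fixed point.
Reacher's winning region = {i, l, m, n, o, p}.

i, l, m, n, o, p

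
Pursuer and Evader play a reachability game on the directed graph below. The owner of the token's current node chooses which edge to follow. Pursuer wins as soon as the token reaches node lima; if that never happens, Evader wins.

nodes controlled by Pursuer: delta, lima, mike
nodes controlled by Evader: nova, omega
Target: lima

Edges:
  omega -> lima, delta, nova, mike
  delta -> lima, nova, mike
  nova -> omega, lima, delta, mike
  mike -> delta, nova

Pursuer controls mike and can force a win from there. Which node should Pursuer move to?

A0 = {lima}
A1: add {delta} — delta (Pursuer) has delta→lima.
A2: add {mike} — mike (Pursuer) has mike→delta.
A3 = A2; e.g. omega (Evader) can still go to nova. Fixed point.
From mike, successor delta is in the attractor (rank 1); the other successor nova is not.

delta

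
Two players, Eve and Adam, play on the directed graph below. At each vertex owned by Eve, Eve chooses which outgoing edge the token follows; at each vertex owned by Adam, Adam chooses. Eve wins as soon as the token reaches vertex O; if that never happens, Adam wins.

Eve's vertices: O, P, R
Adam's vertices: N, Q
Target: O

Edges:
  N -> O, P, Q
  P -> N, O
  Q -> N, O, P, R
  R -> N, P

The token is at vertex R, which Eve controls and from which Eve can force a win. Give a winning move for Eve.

A0 = {O}
A1: add {P} — P (Eve) has P→O.
A2: add {R} — R (Eve) has R→P.
A3 = A2; e.g. N (Adam) can still go to Q. Fixed point.
From R, successor P is in the attractor (rank 1); the other successor N is not.

P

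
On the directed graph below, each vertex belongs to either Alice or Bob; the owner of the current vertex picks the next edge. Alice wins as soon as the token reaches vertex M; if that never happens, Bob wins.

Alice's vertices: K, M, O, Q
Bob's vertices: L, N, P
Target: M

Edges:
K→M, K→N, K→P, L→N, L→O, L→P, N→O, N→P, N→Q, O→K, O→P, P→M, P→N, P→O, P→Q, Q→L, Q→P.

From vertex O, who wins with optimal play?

Alice

A0 = {M}
A1: add {K} — K (Alice) has K→M.
A2: add {O} — O (Alice) has O→K.
A3 = A2; e.g. L (Bob) can still go to N. Fixed point.
O ∈ A2, so Alice can force the target.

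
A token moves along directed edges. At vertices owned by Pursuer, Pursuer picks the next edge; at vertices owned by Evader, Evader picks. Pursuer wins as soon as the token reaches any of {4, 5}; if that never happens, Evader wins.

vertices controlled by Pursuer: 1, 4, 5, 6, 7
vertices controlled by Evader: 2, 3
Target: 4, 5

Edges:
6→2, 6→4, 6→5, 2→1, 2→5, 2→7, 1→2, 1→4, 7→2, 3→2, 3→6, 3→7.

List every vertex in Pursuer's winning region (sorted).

A0 = {4, 5}
A1: add {1, 6} — 1 (Pursuer) has 1→4; 6 (Pursuer) has 6→4.
A2 = A1; e.g. 2 (Evader) can still go to 7. Fixed point.
Pursuer's winning region = {1, 4, 5, 6}.

1, 4, 5, 6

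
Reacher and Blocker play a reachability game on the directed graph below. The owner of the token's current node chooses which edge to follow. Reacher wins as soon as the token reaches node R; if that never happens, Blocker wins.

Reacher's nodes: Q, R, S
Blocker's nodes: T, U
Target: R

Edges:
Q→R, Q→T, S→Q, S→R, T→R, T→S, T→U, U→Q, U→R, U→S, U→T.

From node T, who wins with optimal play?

Blocker

A0 = {R}
A1: add {Q, S} — Q (Reacher) has Q→R; S (Reacher) has S→R.
A2 = A1; e.g. T (Blocker) can still go to U. Fixed point.
T never enters the attractor, so Blocker can avoid the target forever.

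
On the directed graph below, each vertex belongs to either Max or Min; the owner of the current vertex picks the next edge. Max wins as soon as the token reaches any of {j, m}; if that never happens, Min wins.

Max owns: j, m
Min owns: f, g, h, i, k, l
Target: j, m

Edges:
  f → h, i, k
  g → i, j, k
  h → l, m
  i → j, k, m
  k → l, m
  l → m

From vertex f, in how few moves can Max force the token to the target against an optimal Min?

4

A0 = {j, m}
A1: add {l} — l (Min): all of {m} already in.
A2: add {h, k} — h (Min): all of {l, m} already in; k (Min): all of {l, m} already in.
A3: add {i} — i (Min): all of {j, k, m} already in.
A4: add {f, g} — f (Min): all of {h, i, k} already in; g (Min): all of {i, j, k} already in.
A4 = all vertices. Fixed point.
f enters the attractor at level 4, so Max can force the target in 4 moves from there.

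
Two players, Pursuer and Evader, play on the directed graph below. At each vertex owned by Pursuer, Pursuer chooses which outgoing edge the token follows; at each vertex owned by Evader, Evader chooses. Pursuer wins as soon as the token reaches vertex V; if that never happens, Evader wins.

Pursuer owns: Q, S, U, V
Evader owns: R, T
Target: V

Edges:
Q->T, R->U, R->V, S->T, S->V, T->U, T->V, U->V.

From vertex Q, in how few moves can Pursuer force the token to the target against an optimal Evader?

A0 = {V}
A1: add {S, U} — S (Pursuer) has S→V; U (Pursuer) has U→V.
A2: add {R, T} — R (Evader): all of {U, V} already in; T (Evader): all of {U, V} already in.
A3: add {Q} — Q (Pursuer) has Q→T.
A3 = all vertices. Fixed point.
Q enters the attractor at level 3, so Pursuer can force the target in 3 moves from there.

3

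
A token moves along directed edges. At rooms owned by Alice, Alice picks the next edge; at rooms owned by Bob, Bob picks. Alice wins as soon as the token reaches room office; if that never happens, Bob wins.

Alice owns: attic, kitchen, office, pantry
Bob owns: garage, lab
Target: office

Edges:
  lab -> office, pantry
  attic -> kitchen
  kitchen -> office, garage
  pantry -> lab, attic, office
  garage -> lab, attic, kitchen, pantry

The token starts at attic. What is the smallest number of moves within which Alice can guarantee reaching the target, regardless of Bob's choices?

2

A0 = {office}
A1: add {kitchen, pantry} — kitchen (Alice) has kitchen→office; pantry (Alice) has pantry→office.
A2: add {attic, lab} — lab (Bob): all of {office, pantry} already in; attic (Alice) has attic→kitchen.
attic enters the attractor at level 2, so Alice can force the target in 2 moves from there.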